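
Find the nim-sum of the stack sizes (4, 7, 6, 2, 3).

Bitwise XOR of the heap sizes:
  100  (4)
  111  (7)
  110  (6)
  010  (2)
  011  (3)
  ---
  100  (4)

4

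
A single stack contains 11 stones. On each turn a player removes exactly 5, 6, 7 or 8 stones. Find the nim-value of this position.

2

Build the Grundy sequence with g(k) = mex{g(k−s) : s ∈ {5, 6, 7, 8}, s ≤ k}:
k:     0  1  2  3  4  5  6  7  8  9 10 11
g(k):  0  0  0  0  0  1  1  1  1  1  2  2
So g(11) = 2.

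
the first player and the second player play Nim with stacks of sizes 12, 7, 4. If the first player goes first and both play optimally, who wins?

the first player wins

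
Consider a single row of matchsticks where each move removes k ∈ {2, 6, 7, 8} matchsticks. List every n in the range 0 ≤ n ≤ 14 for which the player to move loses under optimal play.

0, 1, 4, 5, 14

Grundy values for subtraction set {2, 6, 7, 8}:
g(0) = mex{} = 0
g(1) = mex{} = 0
g(2) = mex{0} = 1
g(3) = mex{0} = 1
g(4) = mex{1} = 0
g(5) = mex{1} = 0
g(6) = mex{0} = 1
g(7) = mex{0} = 1
g(8) = mex{0,1} = 2
g(9) = mex{0,1} = 2
g(10) = mex{0,1,2} = 3
g(11) = mex{0,1,2} = 3
g(12) = mex{0,1,3} = 2
g(13) = mex{0,1,3} = 2
g(14) = mex{1,2} = 0
The P-positions (g = 0) in 0..14 are 0, 1, 4, 5, 14.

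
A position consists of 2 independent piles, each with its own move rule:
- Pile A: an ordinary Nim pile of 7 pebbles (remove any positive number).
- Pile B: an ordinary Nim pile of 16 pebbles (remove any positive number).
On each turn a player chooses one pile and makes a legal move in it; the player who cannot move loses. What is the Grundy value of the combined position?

23

Pile A is a plain Nim pile of size 7, so its Grundy value is 7.
Pile B is a plain Nim pile of size 16, so its Grundy value is 16.
The value of a disjunctive sum is the nim-sum of the parts.
Combined value = 7 XOR 16 = 23.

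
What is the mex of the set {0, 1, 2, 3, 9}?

4

The values 0, 1, 2, 3 are all present; 4 is the first non-negative integer missing from the set.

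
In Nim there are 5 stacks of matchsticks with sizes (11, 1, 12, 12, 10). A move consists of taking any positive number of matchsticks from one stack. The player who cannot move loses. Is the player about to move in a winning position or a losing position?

Bitwise XOR of the heap sizes:
  1011  (11)
  0001  (1)
  1100  (12)
  1100  (12)
  1010  (10)
  ----
  0000  (0)
The nim-sum is 0, so this is a P-position: the player to move is in a losing position under optimal play.

Losing position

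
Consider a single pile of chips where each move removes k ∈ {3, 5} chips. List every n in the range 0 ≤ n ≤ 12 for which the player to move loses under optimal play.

0, 1, 2, 8, 9, 10

Compute g(0), g(1), … for moves {3, 5}:
k:     0  1  2  3  4  5  6  7  8  9 10 11 12
g(k):  0  0  0  1  1  1  2  2  0  0  0  1  1
The P-positions (g = 0) in 0..12 are 0, 1, 2, 8, 9, 10.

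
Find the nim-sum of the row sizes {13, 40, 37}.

Write each in binary and XOR column by column:
  001101  (13)
  101000  (40)
  100101  (37)
  ------
  000000  (0)

0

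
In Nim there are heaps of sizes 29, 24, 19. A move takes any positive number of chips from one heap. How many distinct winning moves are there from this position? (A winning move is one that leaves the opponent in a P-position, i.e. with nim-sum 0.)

3

Nim-sum: 29 ^ 24 ^ 19 = 22.
The overall nim-sum is X = 22. A heap of size p has a winning move iff p XOR X < p (reduce it to p XOR X).
  29: 29 XOR 22 = 11 < 29 — winning move (to 11).
  24: 24 XOR 22 = 14 < 24 — winning move (to 14).
  19: 19 XOR 22 = 5 < 19 — winning move (to 5).
That gives 3 winning moves.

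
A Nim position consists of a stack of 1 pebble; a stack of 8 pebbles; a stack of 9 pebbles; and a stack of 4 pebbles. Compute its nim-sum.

4

Compute the nim-sum pairwise:
1 XOR 8 = 9
9 XOR 9 = 0
0 XOR 4 = 4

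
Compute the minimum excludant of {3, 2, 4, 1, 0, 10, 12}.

The values 0, 1, 2, 3, 4 are all present; 5 is the first non-negative integer missing from the set.

5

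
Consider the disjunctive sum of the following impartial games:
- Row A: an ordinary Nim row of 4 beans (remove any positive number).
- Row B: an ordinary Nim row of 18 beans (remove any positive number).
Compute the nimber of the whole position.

22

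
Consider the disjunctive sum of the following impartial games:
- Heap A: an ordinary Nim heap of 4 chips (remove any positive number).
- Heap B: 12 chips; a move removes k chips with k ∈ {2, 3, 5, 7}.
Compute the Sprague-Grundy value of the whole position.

5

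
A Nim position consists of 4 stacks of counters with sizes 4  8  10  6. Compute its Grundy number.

Bitwise XOR of the heap sizes:
  0100  (4)
  1000  (8)
  1010  (10)
  0110  (6)
  ----
  0000  (0)

0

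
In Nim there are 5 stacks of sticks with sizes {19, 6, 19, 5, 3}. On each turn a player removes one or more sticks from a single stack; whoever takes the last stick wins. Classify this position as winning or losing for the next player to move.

Losing position

Write each in binary and XOR column by column:
  10011  (19)
  00110  (6)
  10011  (19)
  00101  (5)
  00011  (3)
  -----
  00000  (0)
The nim-sum is 0, so this is a P-position: the player to move is in a losing position under optimal play.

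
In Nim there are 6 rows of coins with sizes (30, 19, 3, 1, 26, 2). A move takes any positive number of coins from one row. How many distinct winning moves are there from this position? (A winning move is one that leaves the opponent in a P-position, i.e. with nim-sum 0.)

3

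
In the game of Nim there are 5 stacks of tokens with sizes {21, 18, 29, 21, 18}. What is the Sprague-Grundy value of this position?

Nim-sum: 21 ⊕ 18 ⊕ 29 ⊕ 21 ⊕ 18 = 29.

29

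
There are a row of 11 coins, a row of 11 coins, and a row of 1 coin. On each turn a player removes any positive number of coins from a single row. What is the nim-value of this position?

1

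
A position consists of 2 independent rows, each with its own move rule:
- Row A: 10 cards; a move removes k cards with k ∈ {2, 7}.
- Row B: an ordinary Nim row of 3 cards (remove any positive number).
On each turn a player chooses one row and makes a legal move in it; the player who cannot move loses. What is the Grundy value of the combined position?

Build the Grundy sequence for row A with g(k) = mex{g(k−s) : s ∈ {2, 7}, s ≤ k}:
k:     0  1  2  3  4  5  6  7  8  9 10
g(k):  0  0  1  1  0  0  1  1  2  0  0
So g(10) = 0.
Row B is a plain Nim row of size 3, so its Grundy value is 3.
By the Sprague-Grundy theorem, the Grundy value of a sum of independent games is the XOR of the component values.
Combined value = 0 ⊕ 3 = 3.

3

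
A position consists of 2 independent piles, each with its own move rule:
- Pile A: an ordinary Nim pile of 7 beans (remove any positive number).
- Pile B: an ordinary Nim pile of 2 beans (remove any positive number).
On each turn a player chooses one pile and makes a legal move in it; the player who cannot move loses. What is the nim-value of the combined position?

Pile A is a plain Nim pile of size 7, so its Grundy value is 7.
Pile B is a plain Nim pile of size 2, so its Grundy value is 2.
The value of a disjunctive sum is the nim-sum of the parts.
Combined value = 7 XOR 2 = 5.

5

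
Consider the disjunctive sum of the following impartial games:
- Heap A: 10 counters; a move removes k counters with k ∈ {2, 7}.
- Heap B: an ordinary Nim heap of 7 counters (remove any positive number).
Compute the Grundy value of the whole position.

7

Grundy values for heap A (subtraction set {2, 7}):
g(0) = mex{} = 0
g(1) = mex{} = 0
g(2) = mex{0} = 1
g(3) = mex{0} = 1
g(4) = mex{1} = 0
g(5) = mex{1} = 0
g(6) = mex{0} = 1
g(7) = mex{0} = 1
g(8) = mex{0,1} = 2
g(9) = mex{1} = 0
g(10) = mex{1,2} = 0
So g(10) = 0.
Heap B is a plain Nim heap of size 7, so its Grundy value is 7.
The value of a disjunctive sum is the nim-sum of the parts.
Combined value = 0 ⊕ 7 = 7.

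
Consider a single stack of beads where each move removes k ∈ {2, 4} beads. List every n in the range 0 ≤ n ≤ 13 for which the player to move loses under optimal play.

0, 1, 6, 7, 12, 13

Grundy values for subtraction set {2, 4}:
k:     0  1  2  3  4  5  6  7  8  9 10 11 12 13
g(k):  0  0  1  1  2  2  0  0  1  1  2  2  0  0
The P-positions (g = 0) in 0..13 are 0, 1, 6, 7, 12, 13.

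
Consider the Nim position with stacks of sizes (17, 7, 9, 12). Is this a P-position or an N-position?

N-position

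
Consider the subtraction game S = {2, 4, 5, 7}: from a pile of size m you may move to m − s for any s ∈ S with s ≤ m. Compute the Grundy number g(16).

3

Build the Grundy sequence with g(k) = mex{g(k−s) : s ∈ {2, 4, 5, 7}, s ≤ k}:
k:     0  1  2  3  4  5  6  7  8  9 10 11 12 13 14 15 16
g(k):  0  0  1  1  2  2  3  3  4  0  0  1  1  2  2  3  3
So g(16) = 3.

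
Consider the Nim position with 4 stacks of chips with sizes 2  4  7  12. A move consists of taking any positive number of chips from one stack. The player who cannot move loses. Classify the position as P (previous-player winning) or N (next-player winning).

N-position

Nim-sum: 2 XOR 4 XOR 7 XOR 12 = 13.
The nim-sum is 13 ≠ 0, so this is an N-position: the player to move can win.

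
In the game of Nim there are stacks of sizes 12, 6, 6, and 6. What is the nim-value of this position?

10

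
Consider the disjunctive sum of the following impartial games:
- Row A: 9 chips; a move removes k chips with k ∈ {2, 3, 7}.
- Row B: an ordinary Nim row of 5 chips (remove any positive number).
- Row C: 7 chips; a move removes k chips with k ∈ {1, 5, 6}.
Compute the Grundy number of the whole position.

Grundy values for row A (subtraction set {2, 3, 7}):
g(0) = mex{} = 0
g(1) = mex{} = 0
g(2) = mex{0} = 1
g(3) = mex{0} = 1
g(4) = mex{0,1} = 2
g(5) = mex{1} = 0
g(6) = mex{1,2} = 0
g(7) = mex{0,2} = 1
g(8) = mex{0} = 1
g(9) = mex{0,1} = 2
So g(9) = 2.
Row B is a plain Nim row of size 5, so its Grundy value is 5.
Grundy values for row C (subtraction set {1, 5, 6}):
k:     0  1  2  3  4  5  6  7
g(k):  0  1  0  1  0  1  2  3
So g(7) = 3.
By the Sprague-Grundy theorem, the Grundy value of a sum of independent games is the XOR of the component values.
Combined value = 2 ⊕ 5 ⊕ 3 = 4.

4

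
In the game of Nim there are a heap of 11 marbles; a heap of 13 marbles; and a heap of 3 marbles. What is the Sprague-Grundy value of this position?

5

Write each in binary and XOR column by column:
  1011  (11)
  1101  (13)
  0011  (3)
  ----
  0101  (5)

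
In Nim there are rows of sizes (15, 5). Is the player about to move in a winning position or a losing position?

Compute the nim-sum pairwise:
15 ⊕ 5 = 10
The nim-sum is 10 ≠ 0, so this is an N-position: the player to move can win.

Winning position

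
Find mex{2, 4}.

0 is not in the set, so the mex is 0.

0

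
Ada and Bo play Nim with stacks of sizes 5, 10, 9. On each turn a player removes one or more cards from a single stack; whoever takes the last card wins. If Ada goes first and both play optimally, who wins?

Ada wins

Compute the nim-sum pairwise:
5 ⊕ 10 = 15
15 ⊕ 9 = 6
The nim-sum is 6 ≠ 0, so this is an N-position: the player to move can win; Ada has a winning move.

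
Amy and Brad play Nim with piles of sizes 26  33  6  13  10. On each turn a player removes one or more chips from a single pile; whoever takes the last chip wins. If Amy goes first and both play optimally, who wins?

Bitwise XOR of the heap sizes:
  011010  (26)
  100001  (33)
  000110  (6)
  001101  (13)
  001010  (10)
  ------
  111010  (58)
The nim-sum is 58 ≠ 0, so this is an N-position: the player to move can win; Amy has a winning move.

Amy wins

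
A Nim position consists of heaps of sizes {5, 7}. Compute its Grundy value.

2

Nim-sum: 5 ^ 7 = 2.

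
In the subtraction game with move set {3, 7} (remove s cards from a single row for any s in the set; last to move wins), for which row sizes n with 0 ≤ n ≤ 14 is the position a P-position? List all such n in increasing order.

0, 1, 2, 6, 10, 11, 12

Compute g(0), g(1), … for moves {3, 7}:
g(0) = mex{} = 0
g(1) = mex{} = 0
g(2) = mex{} = 0
g(3) = mex{0} = 1
g(4) = mex{0} = 1
g(5) = mex{0} = 1
g(6) = mex{1} = 0
g(7) = mex{0,1} = 2
g(8) = mex{0,1} = 2
g(9) = mex{0} = 1
g(10) = mex{1,2} = 0
g(11) = mex{1,2} = 0
g(12) = mex{1} = 0
g(13) = mex{0} = 1
g(14) = mex{0,2} = 1
The P-positions (g = 0) in 0..14 are 0, 1, 2, 6, 10, 11, 12.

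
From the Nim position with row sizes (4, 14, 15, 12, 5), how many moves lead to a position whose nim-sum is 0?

Nim-sum: 4 XOR 14 XOR 15 XOR 12 XOR 5 = 12.
The overall nim-sum is X = 12. A row of size p has a winning move iff p XOR X < p (reduce it to p XOR X).
  4: 4 XOR 12 = 8 ≥ 4 — no move.
  14: 14 XOR 12 = 2 < 14 — winning move (to 2).
  15: 15 XOR 12 = 3 < 15 — winning move (to 3).
  12: 12 XOR 12 = 0 < 12 — winning move (to 0).
  5: 5 XOR 12 = 9 ≥ 5 — no move.
That gives 3 winning moves.

3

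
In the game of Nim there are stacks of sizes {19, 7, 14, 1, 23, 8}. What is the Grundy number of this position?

4

Bitwise XOR of the heap sizes:
  10011  (19)
  00111  (7)
  01110  (14)
  00001  (1)
  10111  (23)
  01000  (8)
  -----
  00100  (4)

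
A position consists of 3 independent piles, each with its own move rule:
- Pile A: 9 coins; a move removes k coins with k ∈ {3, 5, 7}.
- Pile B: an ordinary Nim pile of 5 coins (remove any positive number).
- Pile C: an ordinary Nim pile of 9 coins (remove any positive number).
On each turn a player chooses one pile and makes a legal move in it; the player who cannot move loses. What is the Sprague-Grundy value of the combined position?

15

For pile A, compute g(0), g(1), … with moves {3, 5, 7}:
g(0) = mex{} = 0
g(1) = mex{} = 0
g(2) = mex{} = 0
g(3) = mex{0} = 1
g(4) = mex{0} = 1
g(5) = mex{0} = 1
g(6) = mex{0,1} = 2
g(7) = mex{0,1} = 2
g(8) = mex{0,1} = 2
g(9) = mex{0,1,2} = 3
So g(9) = 3.
Pile B is a plain Nim pile of size 5, so its Grundy value is 5.
Pile C is a plain Nim pile of size 9, so its Grundy value is 9.
By the Sprague-Grundy theorem, the Grundy value of a sum of independent games is the XOR of the component values.
Combined value = 3 XOR 5 XOR 9 = 15.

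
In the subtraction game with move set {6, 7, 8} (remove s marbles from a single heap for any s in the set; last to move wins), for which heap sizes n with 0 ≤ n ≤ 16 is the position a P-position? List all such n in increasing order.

0, 1, 2, 3, 4, 5, 14, 15, 16

Build the Grundy sequence with g(k) = mex{g(k−s) : s ∈ {6, 7, 8}, s ≤ k}:
k:     0  1  2  3  4  5  6  7  8  9 10 11 12 13 14 15 16
g(k):  0  0  0  0  0  0  1  1  1  1  1  1  2  2  0  0  0
The P-positions (g = 0) in 0..16 are 0, 1, 2, 3, 4, 5, 14, 15, 16.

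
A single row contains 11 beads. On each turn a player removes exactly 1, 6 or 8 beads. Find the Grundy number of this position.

Build the Grundy sequence with g(k) = mex{g(k−s) : s ∈ {1, 6, 8}, s ≤ k}:
k:     0  1  2  3  4  5  6  7  8  9 10 11
g(k):  0  1  0  1  0  1  2  0  1  0  1  0
So g(11) = 0.

0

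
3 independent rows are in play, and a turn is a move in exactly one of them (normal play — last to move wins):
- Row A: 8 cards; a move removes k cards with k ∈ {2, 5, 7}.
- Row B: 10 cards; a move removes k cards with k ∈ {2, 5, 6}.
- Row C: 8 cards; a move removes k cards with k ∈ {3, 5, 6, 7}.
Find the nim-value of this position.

1

Grundy values for row A (subtraction set {2, 5, 7}):
g(0) = mex{} = 0
g(1) = mex{} = 0
g(2) = mex{0} = 1
g(3) = mex{0} = 1
g(4) = mex{1} = 0
g(5) = mex{0,1} = 2
g(6) = mex{0} = 1
g(7) = mex{0,1,2} = 3
g(8) = mex{0,1} = 2
So g(8) = 2.
For row B, compute g(0), g(1), … with moves {2, 5, 6}:
k:     0  1  2  3  4  5  6  7  8  9 10
g(k):  0  0  1  1  0  2  1  3  0  2  1
So g(10) = 1.
For row C, compute g(0), g(1), … with moves {3, 5, 6, 7}:
k:     0  1  2  3  4  5  6  7  8
g(k):  0  0  0  1  1  1  2  2  2
So g(8) = 2.
By the Sprague-Grundy theorem, the Grundy value of a sum of independent games is the XOR of the component values.
Combined value = 2 XOR 1 XOR 2 = 1.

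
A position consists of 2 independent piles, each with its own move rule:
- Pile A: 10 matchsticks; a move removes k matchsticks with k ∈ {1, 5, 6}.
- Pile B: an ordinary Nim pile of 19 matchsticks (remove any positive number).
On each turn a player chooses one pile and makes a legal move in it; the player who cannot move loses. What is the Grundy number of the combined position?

Build the Grundy sequence for pile A with g(k) = mex{g(k−s) : s ∈ {1, 5, 6}, s ≤ k}:
g(0) = mex{} = 0
g(1) = mex{0} = 1
g(2) = mex{1} = 0
g(3) = mex{0} = 1
g(4) = mex{1} = 0
g(5) = mex{0} = 1
g(6) = mex{0,1} = 2
g(7) = mex{0,1,2} = 3
g(8) = mex{0,1,3} = 2
g(9) = mex{0,1,2} = 3
g(10) = mex{0,1,3} = 2
So g(10) = 2.
Pile B is a plain Nim pile of size 19, so its Grundy value is 19.
By the Sprague-Grundy theorem, the Grundy value of a sum of independent games is the XOR of the component values.
Combined value = 2 XOR 19 = 17.

17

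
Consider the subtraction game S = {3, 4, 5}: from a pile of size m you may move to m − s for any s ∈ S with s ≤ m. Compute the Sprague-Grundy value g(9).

0

Compute g(0), g(1), … for moves {3, 4, 5}:
k:     0  1  2  3  4  5  6  7  8  9
g(k):  0  0  0  1  1  1  2  2  0  0
So g(9) = 0.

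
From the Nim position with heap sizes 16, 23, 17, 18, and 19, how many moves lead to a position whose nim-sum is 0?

Write each in binary and XOR column by column:
  10000  (16)
  10111  (23)
  10001  (17)
  10010  (18)
  10011  (19)
  -----
  10111  (23)
The overall nim-sum is X = 23. A heap of size p has a winning move iff p XOR X < p (reduce it to p XOR X).
  16: 16 XOR 23 = 7 < 16 — winning move (to 7).
  23: 23 XOR 23 = 0 < 23 — winning move (to 0).
  17: 17 XOR 23 = 6 < 17 — winning move (to 6).
  18: 18 XOR 23 = 5 < 18 — winning move (to 5).
  19: 19 XOR 23 = 4 < 19 — winning move (to 4).
That gives 5 winning moves.

5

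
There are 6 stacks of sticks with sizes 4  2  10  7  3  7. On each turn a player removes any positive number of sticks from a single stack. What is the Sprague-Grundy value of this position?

Write each in binary and XOR column by column:
  0100  (4)
  0010  (2)
  1010  (10)
  0111  (7)
  0011  (3)
  0111  (7)
  ----
  1111  (15)

15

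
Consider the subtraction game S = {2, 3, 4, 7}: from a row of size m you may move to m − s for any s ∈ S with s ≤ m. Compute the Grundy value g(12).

Compute g(0), g(1), … for moves {2, 3, 4, 7}:
k:     0  1  2  3  4  5  6  7  8  9 10 11 12
g(k):  0  0  1  1  2  2  0  3  1  4  2  0  0
So g(12) = 0.

0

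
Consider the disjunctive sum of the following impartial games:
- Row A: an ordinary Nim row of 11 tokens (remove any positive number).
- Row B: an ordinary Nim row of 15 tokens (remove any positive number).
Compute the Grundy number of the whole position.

4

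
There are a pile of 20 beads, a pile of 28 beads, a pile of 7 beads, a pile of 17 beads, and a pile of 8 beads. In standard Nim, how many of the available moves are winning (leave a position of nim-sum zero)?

3

Nim-sum: 20 ⊕ 28 ⊕ 7 ⊕ 17 ⊕ 8 = 22.
The overall nim-sum is X = 22. A pile of size p has a winning move iff p XOR X < p (reduce it to p XOR X).
  20: 20 XOR 22 = 2 < 20 — winning move (to 2).
  28: 28 XOR 22 = 10 < 28 — winning move (to 10).
  7: 7 XOR 22 = 17 ≥ 7 — no move.
  17: 17 XOR 22 = 7 < 17 — winning move (to 7).
  8: 8 XOR 22 = 30 ≥ 8 — no move.
That gives 3 winning moves.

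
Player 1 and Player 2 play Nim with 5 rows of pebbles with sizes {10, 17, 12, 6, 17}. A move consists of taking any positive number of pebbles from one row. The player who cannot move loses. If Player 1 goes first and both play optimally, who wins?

Compute the nim-sum pairwise:
10 ^ 17 = 27
27 ^ 12 = 23
23 ^ 6 = 17
17 ^ 17 = 0
The nim-sum is 0, so this is a P-position: the player to move is in a losing position under optimal play; Player 1 is about to move from it and so loses — Player 2 wins.

Player 2 wins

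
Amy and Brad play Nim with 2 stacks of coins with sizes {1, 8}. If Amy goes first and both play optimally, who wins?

In binary:
  0001  (1)
  1000  (8)
  ----
  1001  (9)
The nim-sum is 9 ≠ 0, so this is an N-position: the player to move can win; Amy has a winning move.

Amy wins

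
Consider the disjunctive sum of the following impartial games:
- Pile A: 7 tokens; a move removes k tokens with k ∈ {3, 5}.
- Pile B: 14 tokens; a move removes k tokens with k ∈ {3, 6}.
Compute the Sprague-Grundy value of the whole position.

Grundy values for pile A (subtraction set {3, 5}):
k:     0  1  2  3  4  5  6  7
g(k):  0  0  0  1  1  1  2  2
So g(7) = 2.
For pile B, compute g(0), g(1), … with moves {3, 6}:
k:     0  1  2  3  4  5  6  7  8  9 10 11 12 13 14
g(k):  0  0  0  1  1  1  2  2  2  0  0  0  1  1  1
So g(14) = 1.
The value of a disjunctive sum is the nim-sum of the parts.
Combined value = 2 ⊕ 1 = 3.

3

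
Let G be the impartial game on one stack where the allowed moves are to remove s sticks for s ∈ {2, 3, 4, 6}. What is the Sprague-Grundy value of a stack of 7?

3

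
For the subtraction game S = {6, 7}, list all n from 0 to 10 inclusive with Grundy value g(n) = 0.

Grundy values for subtraction set {6, 7}:
k:     0  1  2  3  4  5  6  7  8  9 10
g(k):  0  0  0  0  0  0  1  1  1  1  1
The P-positions (g = 0) in 0..10 are 0, 1, 2, 3, 4, 5.

0, 1, 2, 3, 4, 5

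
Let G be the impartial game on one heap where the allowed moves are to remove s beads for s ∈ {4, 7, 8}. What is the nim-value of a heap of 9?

Compute g(0), g(1), … for moves {4, 7, 8}:
k:     0  1  2  3  4  5  6  7  8  9
g(k):  0  0  0  0  1  1  1  1  2  2
So g(9) = 2.

2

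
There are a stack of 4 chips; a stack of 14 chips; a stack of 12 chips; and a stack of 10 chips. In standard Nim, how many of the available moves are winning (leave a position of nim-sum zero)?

Compute the nim-sum pairwise:
4 ^ 14 = 10
10 ^ 12 = 6
6 ^ 10 = 12
The overall nim-sum is X = 12. A stack of size p has a winning move iff p XOR X < p (reduce it to p XOR X).
  4: 4 XOR 12 = 8 ≥ 4 — no move.
  14: 14 XOR 12 = 2 < 14 — winning move (to 2).
  12: 12 XOR 12 = 0 < 12 — winning move (to 0).
  10: 10 XOR 12 = 6 < 10 — winning move (to 6).
That gives 3 winning moves.

3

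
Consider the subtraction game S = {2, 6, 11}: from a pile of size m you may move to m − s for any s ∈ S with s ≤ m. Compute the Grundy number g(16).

2

Build the Grundy sequence with g(k) = mex{g(k−s) : s ∈ {2, 6, 11}, s ≤ k}:
k:     0  1  2  3  4  5  6  7  8  9 10 11 12 13 14 15 16
g(k):  0  0  1  1  0  0  1  1  0  0  1  1  2  0  3  1  2
So g(16) = 2.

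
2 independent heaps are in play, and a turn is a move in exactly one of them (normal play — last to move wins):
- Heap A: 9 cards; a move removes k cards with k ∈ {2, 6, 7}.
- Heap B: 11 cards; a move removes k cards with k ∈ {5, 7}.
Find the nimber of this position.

Build the Grundy sequence for heap A with g(k) = mex{g(k−s) : s ∈ {2, 6, 7}, s ≤ k}:
g(0) = mex{} = 0
g(1) = mex{} = 0
g(2) = mex{0} = 1
g(3) = mex{0} = 1
g(4) = mex{1} = 0
g(5) = mex{1} = 0
g(6) = mex{0} = 1
g(7) = mex{0} = 1
g(8) = mex{0,1} = 2
g(9) = mex{1} = 0
So g(9) = 0.
Build the Grundy sequence for heap B with g(k) = mex{g(k−s) : s ∈ {5, 7}, s ≤ k}:
k:     0  1  2  3  4  5  6  7  8  9 10 11
g(k):  0  0  0  0  0  1  1  1  1  1  2  2
So g(11) = 2.
By the Sprague-Grundy theorem, the Grundy value of a sum of independent games is the XOR of the component values.
Combined value = 0 XOR 2 = 2.

2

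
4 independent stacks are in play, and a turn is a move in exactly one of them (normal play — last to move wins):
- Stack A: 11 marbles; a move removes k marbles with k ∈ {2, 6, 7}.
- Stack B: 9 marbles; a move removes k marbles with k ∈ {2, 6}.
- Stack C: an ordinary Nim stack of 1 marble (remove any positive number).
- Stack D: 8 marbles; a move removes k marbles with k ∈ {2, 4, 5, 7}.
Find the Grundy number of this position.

Build the Grundy sequence for stack A with g(k) = mex{g(k−s) : s ∈ {2, 6, 7}, s ≤ k}:
g(0) = mex{} = 0
g(1) = mex{} = 0
g(2) = mex{0} = 1
g(3) = mex{0} = 1
g(4) = mex{1} = 0
g(5) = mex{1} = 0
g(6) = mex{0} = 1
g(7) = mex{0} = 1
g(8) = mex{0,1} = 2
g(9) = mex{1} = 0
g(10) = mex{0,1,2} = 3
g(11) = mex{0} = 1
So g(11) = 1.
Grundy values for stack B (subtraction set {2, 6}):
k:     0  1  2  3  4  5  6  7  8  9
g(k):  0  0  1  1  0  0  1  1  0  0
So g(9) = 0.
Stack C is a plain Nim stack of size 1, so its Grundy value is 1.
For stack D, compute g(0), g(1), … with moves {2, 4, 5, 7}:
k:     0  1  2  3  4  5  6  7  8
g(k):  0  0  1  1  2  2  3  3  4
So g(8) = 4.
The value of a disjunctive sum is the nim-sum of the parts.
Combined value = 1 XOR 0 XOR 1 XOR 4 = 4.

4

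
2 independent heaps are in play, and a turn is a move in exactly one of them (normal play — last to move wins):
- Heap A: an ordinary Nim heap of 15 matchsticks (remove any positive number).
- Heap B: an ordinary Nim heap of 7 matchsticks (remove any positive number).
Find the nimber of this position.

Heap A is a plain Nim heap of size 15, so its Grundy value is 15.
Heap B is a plain Nim heap of size 7, so its Grundy value is 7.
By the Sprague-Grundy theorem, the Grundy value of a sum of independent games is the XOR of the component values.
Combined value = 15 XOR 7 = 8.

8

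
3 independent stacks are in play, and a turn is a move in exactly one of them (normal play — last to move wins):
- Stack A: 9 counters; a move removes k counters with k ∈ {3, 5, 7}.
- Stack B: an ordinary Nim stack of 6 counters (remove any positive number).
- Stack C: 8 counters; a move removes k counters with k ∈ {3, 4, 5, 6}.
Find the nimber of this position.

7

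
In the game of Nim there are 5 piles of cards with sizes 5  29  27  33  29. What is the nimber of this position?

In binary:
  000101  (5)
  011101  (29)
  011011  (27)
  100001  (33)
  011101  (29)
  ------
  111111  (63)

63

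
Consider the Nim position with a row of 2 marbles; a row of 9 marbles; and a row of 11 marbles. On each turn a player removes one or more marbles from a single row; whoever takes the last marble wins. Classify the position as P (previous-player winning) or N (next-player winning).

P-position

Compute the nim-sum pairwise:
2 ⊕ 9 = 11
11 ⊕ 11 = 0
The nim-sum is 0, so this is a P-position: the player to move is in a losing position under optimal play.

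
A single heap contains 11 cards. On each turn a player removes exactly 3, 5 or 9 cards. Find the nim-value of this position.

Grundy values for subtraction set {3, 5, 9}:
k:     0  1  2  3  4  5  6  7  8  9 10 11
g(k):  0  0  0  1  1  1  2  2  0  3  3  1
So g(11) = 1.

1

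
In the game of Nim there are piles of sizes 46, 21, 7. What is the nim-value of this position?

Nim-sum: 46 ⊕ 21 ⊕ 7 = 60.

60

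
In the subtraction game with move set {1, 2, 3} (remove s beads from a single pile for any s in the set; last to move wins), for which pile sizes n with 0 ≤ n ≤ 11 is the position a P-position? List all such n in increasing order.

0, 4, 8

Compute g(0), g(1), … for moves {1, 2, 3}:
k:     0  1  2  3  4  5  6  7  8  9 10 11
g(k):  0  1  2  3  0  1  2  3  0  1  2  3
The P-positions (g = 0) in 0..11 are 0, 4, 8.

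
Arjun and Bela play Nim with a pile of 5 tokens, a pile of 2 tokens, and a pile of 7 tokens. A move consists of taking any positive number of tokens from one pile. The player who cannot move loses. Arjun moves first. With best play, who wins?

Compute the nim-sum pairwise:
5 ^ 2 = 7
7 ^ 7 = 0
The nim-sum is 0, so this is a P-position: the player to move is in a losing position under optimal play; Arjun is about to move from it and so loses — Bela wins.

Bela wins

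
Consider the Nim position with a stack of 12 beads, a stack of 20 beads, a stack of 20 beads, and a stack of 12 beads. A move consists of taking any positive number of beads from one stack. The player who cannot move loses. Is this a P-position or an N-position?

P-position

Nim-sum: 12 ^ 20 ^ 20 ^ 12 = 0.
The nim-sum is 0, so this is a P-position: the player to move is in a losing position under optimal play.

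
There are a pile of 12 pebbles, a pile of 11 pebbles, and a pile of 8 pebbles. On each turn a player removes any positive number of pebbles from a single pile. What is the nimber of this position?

15

Nim-sum: 12 ⊕ 11 ⊕ 8 = 15.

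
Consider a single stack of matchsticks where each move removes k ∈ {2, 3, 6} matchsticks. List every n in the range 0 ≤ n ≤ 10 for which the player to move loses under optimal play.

Grundy values for subtraction set {2, 3, 6}:
g(0) = mex{} = 0
g(1) = mex{} = 0
g(2) = mex{0} = 1
g(3) = mex{0} = 1
g(4) = mex{0,1} = 2
g(5) = mex{1} = 0
g(6) = mex{0,1,2} = 3
g(7) = mex{0,2} = 1
g(8) = mex{0,1,3} = 2
g(9) = mex{1,3} = 0
g(10) = mex{1,2} = 0
The P-positions (g = 0) in 0..10 are 0, 1, 5, 9, 10.

0, 1, 5, 9, 10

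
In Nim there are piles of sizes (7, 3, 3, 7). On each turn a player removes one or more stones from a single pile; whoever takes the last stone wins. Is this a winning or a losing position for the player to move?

Bitwise XOR of the heap sizes:
  111  (7)
  011  (3)
  011  (3)
  111  (7)
  ---
  000  (0)
The nim-sum is 0, so this is a P-position: the player to move is in a losing position under optimal play.

Losing position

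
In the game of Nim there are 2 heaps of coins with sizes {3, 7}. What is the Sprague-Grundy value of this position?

4

Compute the nim-sum pairwise:
3 XOR 7 = 4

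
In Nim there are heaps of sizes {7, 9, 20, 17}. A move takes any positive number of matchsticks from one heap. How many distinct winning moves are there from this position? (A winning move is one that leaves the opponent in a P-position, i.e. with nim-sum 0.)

Nim-sum: 7 ⊕ 9 ⊕ 20 ⊕ 17 = 11.
The overall nim-sum is X = 11. A heap of size p has a winning move iff p XOR X < p (reduce it to p XOR X).
  7: 7 XOR 11 = 12 ≥ 7 — no move.
  9: 9 XOR 11 = 2 < 9 — winning move (to 2).
  20: 20 XOR 11 = 31 ≥ 20 — no move.
  17: 17 XOR 11 = 26 ≥ 17 — no move.
That gives 1 winning move.

1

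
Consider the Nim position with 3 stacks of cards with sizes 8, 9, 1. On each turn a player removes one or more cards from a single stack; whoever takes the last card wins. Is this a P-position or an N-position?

P-position

Compute the nim-sum pairwise:
8 ⊕ 9 = 1
1 ⊕ 1 = 0
The nim-sum is 0, so this is a P-position: the player to move is in a losing position under optimal play.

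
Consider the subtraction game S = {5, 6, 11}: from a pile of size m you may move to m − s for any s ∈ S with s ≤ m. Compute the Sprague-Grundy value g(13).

2

Grundy values for subtraction set {5, 6, 11}:
g(0) = mex{} = 0
g(1) = mex{} = 0
g(2) = mex{} = 0
g(3) = mex{} = 0
g(4) = mex{} = 0
g(5) = mex{0} = 1
g(6) = mex{0} = 1
g(7) = mex{0} = 1
g(8) = mex{0} = 1
g(9) = mex{0} = 1
g(10) = mex{0,1} = 2
g(11) = mex{0,1} = 2
g(12) = mex{0,1} = 2
g(13) = mex{0,1} = 2
So g(13) = 2.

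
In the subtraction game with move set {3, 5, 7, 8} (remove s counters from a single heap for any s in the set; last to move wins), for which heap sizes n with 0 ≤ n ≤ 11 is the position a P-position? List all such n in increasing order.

0, 1, 2, 11

Grundy values for subtraction set {3, 5, 7, 8}:
g(0) = mex{} = 0
g(1) = mex{} = 0
g(2) = mex{} = 0
g(3) = mex{0} = 1
g(4) = mex{0} = 1
g(5) = mex{0} = 1
g(6) = mex{0,1} = 2
g(7) = mex{0,1} = 2
g(8) = mex{0,1} = 2
g(9) = mex{0,1,2} = 3
g(10) = mex{0,1,2} = 3
g(11) = mex{1,2} = 0
The P-positions (g = 0) in 0..11 are 0, 1, 2, 11.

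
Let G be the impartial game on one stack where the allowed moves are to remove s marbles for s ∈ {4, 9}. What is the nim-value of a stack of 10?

2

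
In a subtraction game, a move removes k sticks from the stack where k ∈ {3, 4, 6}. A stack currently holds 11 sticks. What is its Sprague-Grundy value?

Grundy values for subtraction set {3, 4, 6}:
g(0) = mex{} = 0
g(1) = mex{} = 0
g(2) = mex{} = 0
g(3) = mex{0} = 1
g(4) = mex{0} = 1
g(5) = mex{0} = 1
g(6) = mex{0,1} = 2
g(7) = mex{0,1} = 2
g(8) = mex{0,1} = 2
g(9) = mex{1,2} = 0
g(10) = mex{1,2} = 0
g(11) = mex{1,2} = 0
So g(11) = 0.

0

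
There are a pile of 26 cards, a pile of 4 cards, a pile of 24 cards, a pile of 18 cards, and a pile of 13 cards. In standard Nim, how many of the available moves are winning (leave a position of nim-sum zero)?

3

Nim-sum: 26 ^ 4 ^ 24 ^ 18 ^ 13 = 25.
The overall nim-sum is X = 25. A pile of size p has a winning move iff p XOR X < p (reduce it to p XOR X).
  26: 26 XOR 25 = 3 < 26 — winning move (to 3).
  4: 4 XOR 25 = 29 ≥ 4 — no move.
  24: 24 XOR 25 = 1 < 24 — winning move (to 1).
  18: 18 XOR 25 = 11 < 18 — winning move (to 11).
  13: 13 XOR 25 = 20 ≥ 13 — no move.
That gives 3 winning moves.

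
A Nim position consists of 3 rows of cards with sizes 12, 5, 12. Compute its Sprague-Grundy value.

In binary:
  1100  (12)
  0101  (5)
  1100  (12)
  ----
  0101  (5)

5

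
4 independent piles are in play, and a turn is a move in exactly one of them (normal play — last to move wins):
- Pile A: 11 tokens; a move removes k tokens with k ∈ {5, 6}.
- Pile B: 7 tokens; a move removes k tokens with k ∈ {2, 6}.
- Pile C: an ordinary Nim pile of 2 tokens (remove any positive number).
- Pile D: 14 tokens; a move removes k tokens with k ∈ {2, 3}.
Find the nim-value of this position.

1

Grundy values for pile A (subtraction set {5, 6}):
g(0) = mex{} = 0
g(1) = mex{} = 0
g(2) = mex{} = 0
g(3) = mex{} = 0
g(4) = mex{} = 0
g(5) = mex{0} = 1
g(6) = mex{0} = 1
g(7) = mex{0} = 1
g(8) = mex{0} = 1
g(9) = mex{0} = 1
g(10) = mex{0,1} = 2
g(11) = mex{1} = 0
So g(11) = 0.
Build the Grundy sequence for pile B with g(k) = mex{g(k−s) : s ∈ {2, 6}, s ≤ k}:
k:     0  1  2  3  4  5  6  7
g(k):  0  0  1  1  0  0  1  1
So g(7) = 1.
Pile C is a plain Nim pile of size 2, so its Grundy value is 2.
For pile D, compute g(0), g(1), … with moves {2, 3}:
g(0) = mex{} = 0
g(1) = mex{} = 0
g(2) = mex{0} = 1
g(3) = mex{0} = 1
g(4) = mex{0,1} = 2
g(5) = mex{1} = 0
g(6) = mex{1,2} = 0
g(7) = mex{0,2} = 1
g(8) = mex{0} = 1
g(9) = mex{0,1} = 2
g(10) = mex{1} = 0
g(11) = mex{1,2} = 0
g(12) = mex{0,2} = 1
g(13) = mex{0} = 1
g(14) = mex{0,1} = 2
So g(14) = 2.
The value of a disjunctive sum is the nim-sum of the parts.
Combined value = 0 ⊕ 1 ⊕ 2 ⊕ 2 = 1.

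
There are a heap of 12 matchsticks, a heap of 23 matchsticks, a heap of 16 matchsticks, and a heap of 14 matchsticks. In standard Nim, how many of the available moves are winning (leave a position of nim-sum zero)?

In binary:
  01100  (12)
  10111  (23)
  10000  (16)
  01110  (14)
  -----
  00101  (5)
The overall nim-sum is X = 5. A heap of size p has a winning move iff p XOR X < p (reduce it to p XOR X).
  12: 12 XOR 5 = 9 < 12 — winning move (to 9).
  23: 23 XOR 5 = 18 < 23 — winning move (to 18).
  16: 16 XOR 5 = 21 ≥ 16 — no move.
  14: 14 XOR 5 = 11 < 14 — winning move (to 11).
That gives 3 winning moves.

3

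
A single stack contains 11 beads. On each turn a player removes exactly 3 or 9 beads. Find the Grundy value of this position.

1

Build the Grundy sequence with g(k) = mex{g(k−s) : s ∈ {3, 9}, s ≤ k}:
g(0) = mex{} = 0
g(1) = mex{} = 0
g(2) = mex{} = 0
g(3) = mex{0} = 1
g(4) = mex{0} = 1
g(5) = mex{0} = 1
g(6) = mex{1} = 0
g(7) = mex{1} = 0
g(8) = mex{1} = 0
g(9) = mex{0} = 1
g(10) = mex{0} = 1
g(11) = mex{0} = 1
So g(11) = 1.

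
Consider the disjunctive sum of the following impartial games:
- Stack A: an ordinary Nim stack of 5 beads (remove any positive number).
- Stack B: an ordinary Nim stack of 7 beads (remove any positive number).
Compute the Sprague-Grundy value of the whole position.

2

Stack A is a plain Nim stack of size 5, so its Grundy value is 5.
Stack B is a plain Nim stack of size 7, so its Grundy value is 7.
By the Sprague-Grundy theorem, the Grundy value of a sum of independent games is the XOR of the component values.
Combined value = 5 XOR 7 = 2.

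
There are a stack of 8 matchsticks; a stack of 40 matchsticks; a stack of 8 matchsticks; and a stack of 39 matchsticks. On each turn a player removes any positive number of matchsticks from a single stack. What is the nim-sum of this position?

Nim-sum: 8 ⊕ 40 ⊕ 8 ⊕ 39 = 15.

15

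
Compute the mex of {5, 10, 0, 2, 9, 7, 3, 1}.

4

The values 0, 1, 2, 3 are all present; 4 is the first non-negative integer missing from the set.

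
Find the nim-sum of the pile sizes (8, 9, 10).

11

In binary:
  1000  (8)
  1001  (9)
  1010  (10)
  ----
  1011  (11)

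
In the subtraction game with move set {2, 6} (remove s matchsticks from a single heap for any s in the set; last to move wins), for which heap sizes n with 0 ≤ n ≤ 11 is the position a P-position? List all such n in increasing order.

0, 1, 4, 5, 8, 9

Compute g(0), g(1), … for moves {2, 6}:
k:     0  1  2  3  4  5  6  7  8  9 10 11
g(k):  0  0  1  1  0  0  1  1  0  0  1  1
The P-positions (g = 0) in 0..11 are 0, 1, 4, 5, 8, 9.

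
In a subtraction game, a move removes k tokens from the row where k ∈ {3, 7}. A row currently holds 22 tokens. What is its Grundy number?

Compute g(0), g(1), … for moves {3, 7}:
k:     0  1  2  3  4  5  6  7  8  9 10 11 12 13 14 15 16 17 18 19 20 21 22
g(k):  0  0  0  1  1  1  0  2  2  1  0  0  0  1  1  1  0  2  2  1  0  0  0
So g(22) = 0.

0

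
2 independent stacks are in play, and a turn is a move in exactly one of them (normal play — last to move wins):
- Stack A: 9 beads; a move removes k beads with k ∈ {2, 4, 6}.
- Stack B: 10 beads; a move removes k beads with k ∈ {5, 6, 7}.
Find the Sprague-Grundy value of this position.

2

Grundy values for stack A (subtraction set {2, 4, 6}):
g(0) = mex{} = 0
g(1) = mex{} = 0
g(2) = mex{0} = 1
g(3) = mex{0} = 1
g(4) = mex{0,1} = 2
g(5) = mex{0,1} = 2
g(6) = mex{0,1,2} = 3
g(7) = mex{0,1,2} = 3
g(8) = mex{1,2,3} = 0
g(9) = mex{1,2,3} = 0
So g(9) = 0.
For stack B, compute g(0), g(1), … with moves {5, 6, 7}:
k:     0  1  2  3  4  5  6  7  8  9 10
g(k):  0  0  0  0  0  1  1  1  1  1  2
So g(10) = 2.
By the Sprague-Grundy theorem, the Grundy value of a sum of independent games is the XOR of the component values.
Combined value = 0 ⊕ 2 = 2.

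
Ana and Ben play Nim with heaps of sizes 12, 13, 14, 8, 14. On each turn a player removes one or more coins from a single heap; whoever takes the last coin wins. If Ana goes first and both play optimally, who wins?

Nim-sum: 12 ^ 13 ^ 14 ^ 8 ^ 14 = 9.
The nim-sum is 9 ≠ 0, so this is an N-position: the player to move can win; Ana has a winning move.

Ana wins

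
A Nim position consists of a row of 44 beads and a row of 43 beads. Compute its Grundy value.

Nim-sum: 44 ⊕ 43 = 7.

7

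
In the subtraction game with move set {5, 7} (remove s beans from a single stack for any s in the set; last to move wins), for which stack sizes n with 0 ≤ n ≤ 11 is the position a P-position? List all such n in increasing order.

Compute g(0), g(1), … for moves {5, 7}:
g(0) = mex{} = 0
g(1) = mex{} = 0
g(2) = mex{} = 0
g(3) = mex{} = 0
g(4) = mex{} = 0
g(5) = mex{0} = 1
g(6) = mex{0} = 1
g(7) = mex{0} = 1
g(8) = mex{0} = 1
g(9) = mex{0} = 1
g(10) = mex{0,1} = 2
g(11) = mex{0,1} = 2
The P-positions (g = 0) in 0..11 are 0, 1, 2, 3, 4.

0, 1, 2, 3, 4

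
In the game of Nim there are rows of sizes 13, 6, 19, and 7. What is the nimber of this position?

31

Compute the nim-sum pairwise:
13 ^ 6 = 11
11 ^ 19 = 24
24 ^ 7 = 31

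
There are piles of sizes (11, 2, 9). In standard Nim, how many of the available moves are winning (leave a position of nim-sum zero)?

Compute the nim-sum pairwise:
11 ⊕ 2 = 9
9 ⊕ 9 = 0
The nim-sum is already 0, so every move leaves a nonzero nim-sum — there are no winning moves.

0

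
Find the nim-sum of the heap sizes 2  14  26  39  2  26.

41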